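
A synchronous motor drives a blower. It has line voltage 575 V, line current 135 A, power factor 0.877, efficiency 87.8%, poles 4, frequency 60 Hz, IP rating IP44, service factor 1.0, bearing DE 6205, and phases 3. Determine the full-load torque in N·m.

P_in = √3·V·I·cosφ = 1.732 × 575 × 135 × 0.877 = 117910 W
P_out = η·P_in = 0.878 × 117910 = 103525 W
n = n_s = 120×60/4 = 1800 rpm (synchronous)
ω = 2π×1800/60 = 188.5 rad/s
τ = P_out/ω = 103525/188.5 = 549 N·m

549 N·m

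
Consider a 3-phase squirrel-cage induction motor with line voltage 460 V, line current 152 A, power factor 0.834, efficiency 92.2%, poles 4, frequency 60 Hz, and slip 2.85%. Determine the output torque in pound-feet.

375 lb·ft

P_in = √3·V·I·cosφ = 1.732 × 460 × 152 × 0.834 = 100999 W
P_out = η·P_in = 0.922 × 100999 = 93121 W
n_s = 120×60/4 = 1800 rpm; n = 1800×(1−0.0285) = 1749 rpm
ω = 2π×1749/60 = 183.2 rad/s
τ = P_out/ω = 93121/183.2 = 508.3 N·m
In lb·ft: 508.3/1.356 = 375 lb·ft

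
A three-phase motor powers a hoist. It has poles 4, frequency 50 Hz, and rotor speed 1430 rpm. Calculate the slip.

n_s = 120f/p = 120×50/4 = 1500 rpm
s = (n_s − n)/n_s = (1500 − 1430)/1500 = 0.0467

4.67 %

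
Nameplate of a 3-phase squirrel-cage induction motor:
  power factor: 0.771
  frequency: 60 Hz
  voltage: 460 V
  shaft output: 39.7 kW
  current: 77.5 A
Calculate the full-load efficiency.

83.4 %

P_out = 39.7 kW = 39700 W
P_in = √3·V_L·I_L·cosφ = 1.732 × 460 × 77.5 × 0.771 = 47606 W
η = P_out / P_in = 39700 / 47606 = 0.834 = 83.4%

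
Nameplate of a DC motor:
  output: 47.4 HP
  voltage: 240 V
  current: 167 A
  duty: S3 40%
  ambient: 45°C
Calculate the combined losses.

P_in = V·I = 240×167 = 40080 W
P_out = 47.4×746 = 35360 W
Losses = P_in − P_out = 40080 − 35360 = 4720 W

4720 W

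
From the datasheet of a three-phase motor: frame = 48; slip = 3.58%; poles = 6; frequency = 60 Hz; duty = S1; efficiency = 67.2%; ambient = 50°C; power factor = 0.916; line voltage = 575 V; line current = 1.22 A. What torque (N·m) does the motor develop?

P_in = √3·V·I·cosφ = 1.732 × 575 × 1.22 × 0.916 = 1113 W
P_out = η·P_in = 0.672 × 1113 = 748 W
n_s = 120×60/6 = 1200 rpm; n = 1200×(1−0.0358) = 1157 rpm
ω = 2π×1157/60 = 121.2 rad/s
τ = P_out/ω = 748/121.2 = 6.17 N·m

6.17 N·m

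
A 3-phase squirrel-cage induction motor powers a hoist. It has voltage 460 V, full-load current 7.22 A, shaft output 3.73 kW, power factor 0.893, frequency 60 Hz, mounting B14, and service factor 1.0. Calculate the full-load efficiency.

72.6 %

P_out = 3.73 kW = 3730 W
P_in = √3·V_L·I_L·cosφ = 1.732 × 460 × 7.22 × 0.893 = 5137 W
η = P_out / P_in = 3730 / 5137 = 0.726 = 72.6%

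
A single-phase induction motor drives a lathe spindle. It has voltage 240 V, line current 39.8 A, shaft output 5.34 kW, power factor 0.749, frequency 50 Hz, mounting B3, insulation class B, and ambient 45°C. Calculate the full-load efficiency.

P_out = 5.34 kW = 5340 W
P_in = V·I·cosφ = 240 × 39.8 × 0.749 = 7154 W
η = P_out / P_in = 5340 / 7154 = 0.746 = 74.6%

74.6 %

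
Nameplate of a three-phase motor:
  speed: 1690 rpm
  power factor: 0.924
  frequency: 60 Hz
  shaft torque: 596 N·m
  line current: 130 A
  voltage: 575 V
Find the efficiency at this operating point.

88.2 %

ω = 2π × 1690/60 = 177 rad/s; P_out = τω = 596 × 177 = 105492 W
P_in = √3·V_L·I_L·cosφ = 1.732 × 575 × 130 × 0.924 = 119628 W
η = P_out / P_in = 105492 / 119628 = 0.882 = 88.2%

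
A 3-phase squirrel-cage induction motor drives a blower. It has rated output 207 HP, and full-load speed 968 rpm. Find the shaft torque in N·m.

1520 N·m

P_out = 207 × 746 = 154422 W
ω = 2π × 968/60 = 101.4 rad/s
τ = P_out/ω = 154422/101.4 = 1520 N·m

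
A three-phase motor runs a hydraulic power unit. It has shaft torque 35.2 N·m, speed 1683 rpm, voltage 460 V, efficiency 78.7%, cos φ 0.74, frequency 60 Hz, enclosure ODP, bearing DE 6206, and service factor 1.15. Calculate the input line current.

ω = 2π×1683/60 = 176.2 rad/s; P_out = τω = 35.2 × 176.2 = 6202 W
P_in = P_out / η = 6202 / 0.787 = 7881 W
I_L = P_in / (√3·V_L·cosφ) = 7881 / (1.732 × 460 × 0.74) = 13.4 A

13.4 A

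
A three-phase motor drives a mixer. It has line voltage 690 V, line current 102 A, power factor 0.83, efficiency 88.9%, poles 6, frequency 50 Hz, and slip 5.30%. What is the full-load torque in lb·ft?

P_in = √3·V·I·cosφ = 1.732 × 690 × 102 × 0.83 = 101175 W
P_out = η·P_in = 0.889 × 101175 = 89945 W
n_s = 120×50/6 = 1000 rpm; n = 1000×(1−0.053) = 947 rpm
ω = 2π×947/60 = 99.17 rad/s
τ = P_out/ω = 89945/99.17 = 907 N·m
In lb·ft: 907/1.356 = 669 lb·ft

669 lb·ft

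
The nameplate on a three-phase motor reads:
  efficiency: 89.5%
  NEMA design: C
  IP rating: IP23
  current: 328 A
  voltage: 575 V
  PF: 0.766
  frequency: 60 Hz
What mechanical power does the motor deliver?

224 kW

P_in = √3·V·I·cosφ = 1.732 × 575 × 328 × 0.766 = 250218 W
P_out = η·P_in = 0.895 × 250218 = 223945 W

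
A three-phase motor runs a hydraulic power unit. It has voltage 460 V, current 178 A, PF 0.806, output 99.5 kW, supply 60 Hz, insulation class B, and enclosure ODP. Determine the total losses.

14800 W

P_in = √3·V·I·cosφ = 1.732×460×178×0.806 = 114304 W
P_out = 99500 W
Losses = P_in − P_out = 114304 − 99500 = 14804 W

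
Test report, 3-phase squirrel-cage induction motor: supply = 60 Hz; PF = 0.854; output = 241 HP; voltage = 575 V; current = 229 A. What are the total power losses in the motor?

15 kW

P_in = √3·V·I·cosφ = 1.732×575×229×0.854 = 194764 W
P_out = 241×746 = 179786 W
Losses = P_in − P_out = 194764 − 179786 = 14978 W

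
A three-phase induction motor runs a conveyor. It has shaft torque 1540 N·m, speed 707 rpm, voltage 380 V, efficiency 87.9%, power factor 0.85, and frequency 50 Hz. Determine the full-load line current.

232 A

ω = 2π×707/60 = 74.04 rad/s; P_out = τω = 1540 × 74.04 = 114022 W
P_in = P_out / η = 114022 / 0.879 = 129718 W
I_L = P_in / (√3·V_L·cosφ) = 129718 / (1.732 × 380 × 0.85) = 232 A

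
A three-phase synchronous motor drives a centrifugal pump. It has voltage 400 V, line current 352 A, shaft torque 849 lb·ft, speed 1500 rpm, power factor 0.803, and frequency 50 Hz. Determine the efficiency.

τ = 849 lb·ft × 1.356 = 1151 N·m
ω = 2π × 1500/60 = 157.1 rad/s; P_out = τω = 1151 × 157.1 = 180822 W
P_in = √3·V_L·I_L·cosφ = 1.732 × 400 × 352 × 0.803 = 195824 W
η = P_out / P_in = 180822 / 195824 = 0.923 = 92.3%

92.3 %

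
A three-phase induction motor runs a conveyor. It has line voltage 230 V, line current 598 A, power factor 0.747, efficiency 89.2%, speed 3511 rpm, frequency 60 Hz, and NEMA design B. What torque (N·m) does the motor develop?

432 N·m

P_in = √3·V·I·cosφ = 1.732 × 230 × 598 × 0.747 = 177950 W
P_out = η·P_in = 0.892 × 177950 = 158731 W
n = 3511 rpm
ω = 2π×3511/60 = 367.7 rad/s
τ = P_out/ω = 158731/367.7 = 432 N·m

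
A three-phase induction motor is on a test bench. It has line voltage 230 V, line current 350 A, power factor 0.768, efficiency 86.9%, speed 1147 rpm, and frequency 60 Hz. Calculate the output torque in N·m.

775 N·m

P_in = √3·V·I·cosφ = 1.732 × 230 × 350 × 0.768 = 107079 W
P_out = η·P_in = 0.869 × 107079 = 93052 W
n = 1147 rpm
ω = 2π×1147/60 = 120.1 rad/s
τ = P_out/ω = 93052/120.1 = 775 N·m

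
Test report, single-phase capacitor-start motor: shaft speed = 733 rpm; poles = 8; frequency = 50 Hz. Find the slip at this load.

2.3 %

n_s = 120f/p = 120×50/8 = 750 rpm
s = (n_s − n)/n_s = (750 − 733)/750 = 0.0227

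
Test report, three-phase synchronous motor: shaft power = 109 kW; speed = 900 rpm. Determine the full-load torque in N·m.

1160 N·m

ω = 2π × 900/60 = 94.25 rad/s
τ = P/ω = 109000/94.25 = 1160 N·m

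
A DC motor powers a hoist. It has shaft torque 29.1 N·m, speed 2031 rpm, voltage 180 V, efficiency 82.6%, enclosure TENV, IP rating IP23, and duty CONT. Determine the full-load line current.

ω = 2π×2031/60 = 212.7 rad/s; P_out = τω = 29.1 × 212.7 = 6190 W
P_in = P_out / η = 6190 / 0.826 = 7494 W
I = P_in / V = 7494 / 180 = 41.6 A

41.6 A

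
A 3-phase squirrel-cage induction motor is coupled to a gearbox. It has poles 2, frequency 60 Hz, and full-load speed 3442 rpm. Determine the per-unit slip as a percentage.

n_s = 120f/p = 120×60/2 = 3600 rpm
s = (n_s − n)/n_s = (3600 − 3442)/3600 = 0.0439

4.39 %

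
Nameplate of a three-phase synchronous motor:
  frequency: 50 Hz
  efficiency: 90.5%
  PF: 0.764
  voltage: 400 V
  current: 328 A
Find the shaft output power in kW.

157 kW

P_in = √3·V·I·cosφ = 1.732 × 400 × 328 × 0.764 = 173610 W
P_out = η·P_in = 0.905 × 173610 = 157117 W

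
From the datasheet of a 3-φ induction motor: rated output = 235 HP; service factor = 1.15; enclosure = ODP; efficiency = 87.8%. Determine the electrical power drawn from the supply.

200 kW

P_out = 235 × 746 = 175310 W
P_in = P_out/η = 175310/0.878 = 199670 W = 200 kW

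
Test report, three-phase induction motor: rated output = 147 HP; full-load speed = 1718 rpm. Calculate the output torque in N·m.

610 N·m

P_out = 147 × 746 = 109662 W
ω = 2π × 1718/60 = 179.9 rad/s
τ = P_out/ω = 109662/179.9 = 610 N·m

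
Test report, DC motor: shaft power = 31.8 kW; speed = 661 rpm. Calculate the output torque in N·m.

459 N·m

ω = 2π × 661/60 = 69.22 rad/s
τ = P/ω = 31800/69.22 = 459 N·m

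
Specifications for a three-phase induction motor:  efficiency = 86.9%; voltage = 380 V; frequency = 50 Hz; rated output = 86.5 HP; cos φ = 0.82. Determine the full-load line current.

138 A

P_out = 86.5 × 746 = 64529 W
P_in = P_out / η = 64529 / 0.869 = 74257 W
I_L = P_in / (√3·V_L·cosφ) = 74257 / (1.732 × 380 × 0.82) = 138 A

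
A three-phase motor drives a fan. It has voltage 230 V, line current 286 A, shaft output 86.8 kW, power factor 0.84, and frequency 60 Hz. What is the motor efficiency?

P_out = 86.8 kW = 86800 W
P_in = √3·V_L·I_L·cosφ = 1.732 × 230 × 286 × 0.84 = 95702 W
η = P_out / P_in = 86800 / 95702 = 0.907 = 90.7%

90.7 %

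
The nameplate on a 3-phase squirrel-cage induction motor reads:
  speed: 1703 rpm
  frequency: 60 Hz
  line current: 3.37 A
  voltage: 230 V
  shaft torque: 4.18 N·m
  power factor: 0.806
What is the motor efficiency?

ω = 2π × 1703/60 = 178.3 rad/s; P_out = τω = 4.18 × 178.3 = 745 W
P_in = √3·V_L·I_L·cosφ = 1.732 × 230 × 3.37 × 0.806 = 1082 W
η = P_out / P_in = 745 / 1082 = 0.689 = 68.9%

68.9 %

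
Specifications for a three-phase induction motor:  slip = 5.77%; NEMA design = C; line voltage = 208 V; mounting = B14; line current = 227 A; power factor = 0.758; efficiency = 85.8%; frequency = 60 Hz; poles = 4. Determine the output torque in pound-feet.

P_in = √3·V·I·cosφ = 1.732 × 208 × 227 × 0.758 = 61988 W
P_out = η·P_in = 0.858 × 61988 = 53186 W
n_s = 120×60/4 = 1800 rpm; n = 1800×(1−0.0577) = 1696 rpm
ω = 2π×1696/60 = 177.6 rad/s
τ = P_out/ω = 53186/177.6 = 299.5 N·m
In lb·ft: 299.5/1.356 = 221 lb·ft

221 lb·ft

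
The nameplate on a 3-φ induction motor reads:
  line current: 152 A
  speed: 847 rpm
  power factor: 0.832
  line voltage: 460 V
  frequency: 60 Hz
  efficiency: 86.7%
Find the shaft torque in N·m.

P_in = √3·V·I·cosφ = 1.732 × 460 × 152 × 0.832 = 100756 W
P_out = η·P_in = 0.867 × 100756 = 87355 W
n = 847 rpm
ω = 2π×847/60 = 88.7 rad/s
τ = P_out/ω = 87355/88.7 = 985 N·m

985 N·m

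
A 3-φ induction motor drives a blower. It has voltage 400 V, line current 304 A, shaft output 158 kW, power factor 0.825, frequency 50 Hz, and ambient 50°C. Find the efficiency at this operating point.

P_out = 158 kW = 158000 W
P_in = √3·V_L·I_L·cosφ = 1.732 × 400 × 304 × 0.825 = 173754 W
η = P_out / P_in = 158000 / 173754 = 0.909 = 90.9%

90.9 %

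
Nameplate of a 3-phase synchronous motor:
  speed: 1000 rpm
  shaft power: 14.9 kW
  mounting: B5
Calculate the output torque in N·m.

ω = 2π × 1000/60 = 104.7 rad/s
τ = P/ω = 14900/104.7 = 142 N·m

142 N·m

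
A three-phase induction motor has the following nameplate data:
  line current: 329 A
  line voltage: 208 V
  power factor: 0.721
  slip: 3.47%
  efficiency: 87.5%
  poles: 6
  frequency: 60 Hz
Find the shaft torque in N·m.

616 N·m

P_in = √3·V·I·cosφ = 1.732 × 208 × 329 × 0.721 = 85456 W
P_out = η·P_in = 0.875 × 85456 = 74774 W
n_s = 120×60/6 = 1200 rpm; n = 1200×(1−0.0347) = 1158 rpm
ω = 2π×1158/60 = 121.3 rad/s
τ = P_out/ω = 74774/121.3 = 616 N·m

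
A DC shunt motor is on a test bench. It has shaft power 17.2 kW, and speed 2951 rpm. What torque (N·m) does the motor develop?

55.7 N·m

ω = 2π × 2951/60 = 309 rad/s
τ = P/ω = 17200/309 = 55.7 N·m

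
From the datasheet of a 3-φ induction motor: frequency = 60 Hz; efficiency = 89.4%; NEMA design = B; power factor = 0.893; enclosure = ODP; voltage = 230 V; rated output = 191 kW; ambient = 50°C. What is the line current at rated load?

601 A

P_out = 191 kW = 191000 W
P_in = P_out / η = 191000 / 0.894 = 213647 W
I_L = P_in / (√3·V_L·cosφ) = 213647 / (1.732 × 230 × 0.893) = 601 A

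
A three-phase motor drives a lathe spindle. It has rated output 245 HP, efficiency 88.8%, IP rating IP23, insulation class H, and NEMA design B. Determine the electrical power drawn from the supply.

206 kW

P_out = 245 × 746 = 182770 W
P_in = P_out/η = 182770/0.888 = 205822 W = 206 kW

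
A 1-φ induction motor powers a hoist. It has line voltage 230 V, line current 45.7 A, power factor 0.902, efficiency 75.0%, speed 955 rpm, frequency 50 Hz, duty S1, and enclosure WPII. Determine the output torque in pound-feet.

P_in = V·I·cosφ = 230 × 45.7 × 0.902 = 9481 W
P_out = η·P_in = 0.75 × 9481 = 7111 W
n = 955 rpm
ω = 2π×955/60 = 100 rad/s
τ = P_out/ω = 7111/100 = 71.11 N·m
In lb·ft: 71.11/1.356 = 52.4 lb·ft

52.4 lb·ft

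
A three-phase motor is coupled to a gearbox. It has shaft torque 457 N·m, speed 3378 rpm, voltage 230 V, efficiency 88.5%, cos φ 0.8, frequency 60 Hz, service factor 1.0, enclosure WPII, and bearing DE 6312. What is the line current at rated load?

573 A

ω = 2π×3378/60 = 353.7 rad/s; P_out = τω = 457 × 353.7 = 161641 W
P_in = P_out / η = 161641 / 0.885 = 182645 W
I_L = P_in / (√3·V_L·cosφ) = 182645 / (1.732 × 230 × 0.8) = 573 A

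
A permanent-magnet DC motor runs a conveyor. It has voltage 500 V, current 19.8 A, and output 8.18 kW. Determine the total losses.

P_in = V·I = 500×19.8 = 9900 W
P_out = 8180 W
Losses = P_in − P_out = 9900 − 8180 = 1720 W

1720 W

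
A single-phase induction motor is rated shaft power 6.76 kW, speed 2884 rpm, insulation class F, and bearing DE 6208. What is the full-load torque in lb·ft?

ω = 2π × 2884/60 = 302 rad/s
τ = P/ω = 6760/302 = 22.38 N·m
In lb·ft: 22.38/1.356 = 16.5 lb·ft

16.5 lb·ft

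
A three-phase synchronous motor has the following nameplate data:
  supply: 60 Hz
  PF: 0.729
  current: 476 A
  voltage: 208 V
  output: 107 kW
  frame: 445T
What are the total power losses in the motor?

18000 W

P_in = √3·V·I·cosφ = 1.732×208×476×0.729 = 125010 W
P_out = 107000 W
Losses = P_in − P_out = 125010 − 107000 = 18010 W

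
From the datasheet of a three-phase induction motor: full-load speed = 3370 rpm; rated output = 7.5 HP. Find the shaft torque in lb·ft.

P_out = 7.5 × 746 = 5595 W
ω = 2π × 3370/60 = 352.9 rad/s
τ = P_out/ω = 5595/352.9 = 15.85 N·m
In lb·ft: 15.85/1.356 = 11.7 lb·ft

11.7 lb·ft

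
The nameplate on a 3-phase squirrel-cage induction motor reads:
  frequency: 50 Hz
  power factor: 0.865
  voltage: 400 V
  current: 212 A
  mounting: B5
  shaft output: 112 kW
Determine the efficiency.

P_out = 112 kW = 112000 W
P_in = √3·V_L·I_L·cosφ = 1.732 × 400 × 212 × 0.865 = 127046 W
η = P_out / P_in = 112000 / 127046 = 0.882 = 88.2%

88.2 %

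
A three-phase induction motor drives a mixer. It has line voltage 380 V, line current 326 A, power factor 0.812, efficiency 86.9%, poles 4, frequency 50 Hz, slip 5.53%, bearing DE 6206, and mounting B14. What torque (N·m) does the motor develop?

1020 N·m

P_in = √3·V·I·cosφ = 1.732 × 380 × 326 × 0.812 = 174223 W
P_out = η·P_in = 0.869 × 174223 = 151400 W
n_s = 120×50/4 = 1500 rpm; n = 1500×(1−0.0553) = 1417 rpm
ω = 2π×1417/60 = 148.4 rad/s
τ = P_out/ω = 151400/148.4 = 1020 N·m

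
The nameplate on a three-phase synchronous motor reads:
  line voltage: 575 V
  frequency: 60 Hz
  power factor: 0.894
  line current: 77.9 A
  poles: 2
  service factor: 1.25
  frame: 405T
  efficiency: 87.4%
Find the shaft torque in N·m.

161 N·m

P_in = √3·V·I·cosφ = 1.732 × 575 × 77.9 × 0.894 = 69357 W
P_out = η·P_in = 0.874 × 69357 = 60618 W
n = n_s = 120×60/2 = 3600 rpm (synchronous)
ω = 2π×3600/60 = 377 rad/s
τ = P_out/ω = 60618/377 = 161 N·m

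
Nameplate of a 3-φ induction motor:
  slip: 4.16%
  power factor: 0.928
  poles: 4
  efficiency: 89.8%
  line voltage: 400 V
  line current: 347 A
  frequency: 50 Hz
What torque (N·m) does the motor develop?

P_in = √3·V·I·cosφ = 1.732 × 400 × 347 × 0.928 = 223093 W
P_out = η·P_in = 0.898 × 223093 = 200338 W
n_s = 120×50/4 = 1500 rpm; n = 1500×(1−0.0416) = 1438 rpm
ω = 2π×1438/60 = 150.6 rad/s
τ = P_out/ω = 200338/150.6 = 1330 N·m

1330 N·m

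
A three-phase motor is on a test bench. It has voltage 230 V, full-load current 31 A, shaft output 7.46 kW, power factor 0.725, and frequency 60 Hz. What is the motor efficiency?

P_out = 7.46 kW = 7460 W
P_in = √3·V_L·I_L·cosφ = 1.732 × 230 × 31 × 0.725 = 8953 W
η = P_out / P_in = 7460 / 8953 = 0.833 = 83.3%

83.3 %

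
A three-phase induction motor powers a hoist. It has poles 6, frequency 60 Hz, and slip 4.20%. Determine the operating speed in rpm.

1150 rpm

n_s = 120f/p = 120×60/6 = 1200 rpm
n = n_s(1 − s) = 1200 × (1 − 0.042) = 1150 rpm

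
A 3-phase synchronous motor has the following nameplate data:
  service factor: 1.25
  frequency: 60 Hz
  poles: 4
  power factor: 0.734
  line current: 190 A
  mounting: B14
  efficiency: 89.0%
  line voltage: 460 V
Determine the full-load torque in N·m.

525 N·m

P_in = √3·V·I·cosφ = 1.732 × 460 × 190 × 0.734 = 111111 W
P_out = η·P_in = 0.89 × 111111 = 98889 W
n = n_s = 120×60/4 = 1800 rpm (synchronous)
ω = 2π×1800/60 = 188.5 rad/s
τ = P_out/ω = 98889/188.5 = 525 N·m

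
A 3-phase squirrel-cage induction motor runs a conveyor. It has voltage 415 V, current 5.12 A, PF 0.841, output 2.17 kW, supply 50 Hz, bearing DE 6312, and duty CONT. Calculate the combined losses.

925 W

P_in = √3·V·I·cosφ = 1.732×415×5.12×0.841 = 3095 W
P_out = 2170 W
Losses = P_in − P_out = 3095 − 2170 = 925 W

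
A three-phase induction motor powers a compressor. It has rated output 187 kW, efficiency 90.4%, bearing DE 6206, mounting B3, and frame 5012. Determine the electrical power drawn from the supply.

P_out = 187000 W
P_in = P_out/η = 187000/0.904 = 206858 W = 207 kW

207 kW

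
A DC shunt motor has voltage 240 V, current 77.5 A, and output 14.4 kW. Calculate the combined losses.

P_in = V·I = 240×77.5 = 18600 W
P_out = 14400 W
Losses = P_in − P_out = 18600 − 14400 = 4200 W

4200 W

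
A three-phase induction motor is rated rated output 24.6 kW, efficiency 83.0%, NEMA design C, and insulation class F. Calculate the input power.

P_out = 24600 W
P_in = P_out/η = 24600/0.83 = 29639 W = 29.6 kW

29.6 kW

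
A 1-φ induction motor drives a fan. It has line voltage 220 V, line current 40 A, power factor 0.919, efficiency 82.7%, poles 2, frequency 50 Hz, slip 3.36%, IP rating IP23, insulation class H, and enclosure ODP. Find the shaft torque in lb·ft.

16.2 lb·ft

P_in = V·I·cosφ = 220 × 40 × 0.919 = 8087 W
P_out = η·P_in = 0.827 × 8087 = 6688 W
n_s = 120×50/2 = 3000 rpm; n = 3000×(1−0.0336) = 2899 rpm
ω = 2π×2899/60 = 303.6 rad/s
τ = P_out/ω = 6688/303.6 = 22.03 N·m
In lb·ft: 22.03/1.356 = 16.2 lb·ft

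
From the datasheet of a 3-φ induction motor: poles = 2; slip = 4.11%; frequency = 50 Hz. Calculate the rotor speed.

2877 rpm

n_s = 120f/p = 120×50/2 = 3000 rpm
n = n_s(1 − s) = 3000 × (1 − 0.0411) = 2877 rpm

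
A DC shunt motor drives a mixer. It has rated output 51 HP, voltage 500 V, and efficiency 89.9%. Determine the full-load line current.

84.6 A

P_out = 51 × 746 = 38046 W
P_in = P_out / η = 38046 / 0.899 = 42320 W
I = P_in / V = 42320 / 500 = 84.6 A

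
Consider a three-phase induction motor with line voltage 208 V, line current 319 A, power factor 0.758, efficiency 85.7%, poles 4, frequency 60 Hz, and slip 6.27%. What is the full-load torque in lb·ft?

312 lb·ft

P_in = √3·V·I·cosφ = 1.732 × 208 × 319 × 0.758 = 87111 W
P_out = η·P_in = 0.857 × 87111 = 74654 W
n_s = 120×60/4 = 1800 rpm; n = 1800×(1−0.0627) = 1687 rpm
ω = 2π×1687/60 = 176.7 rad/s
τ = P_out/ω = 74654/176.7 = 422.5 N·m
In lb·ft: 422.5/1.356 = 312 lb·ft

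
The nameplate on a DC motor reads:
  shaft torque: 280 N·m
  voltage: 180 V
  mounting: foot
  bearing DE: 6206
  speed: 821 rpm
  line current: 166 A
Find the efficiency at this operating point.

80.6 %

ω = 2π × 821/60 = 85.97 rad/s; P_out = τω = 280 × 85.97 = 24072 W
P_in = V·I = 180 × 166 = 29880 W
η = P_out / P_in = 24072 / 29880 = 0.806 = 80.6%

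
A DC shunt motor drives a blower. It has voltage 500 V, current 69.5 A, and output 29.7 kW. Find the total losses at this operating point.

5.05 kW

P_in = V·I = 500×69.5 = 34750 W
P_out = 29700 W
Losses = P_in − P_out = 34750 − 29700 = 5050 W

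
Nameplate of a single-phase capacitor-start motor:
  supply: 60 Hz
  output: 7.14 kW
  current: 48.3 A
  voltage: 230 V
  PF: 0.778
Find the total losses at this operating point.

P_in = V·I·cosφ = 230×48.3×0.778 = 8643 W
P_out = 7140 W
Losses = P_in − P_out = 8643 − 7140 = 1503 W

1.5 kW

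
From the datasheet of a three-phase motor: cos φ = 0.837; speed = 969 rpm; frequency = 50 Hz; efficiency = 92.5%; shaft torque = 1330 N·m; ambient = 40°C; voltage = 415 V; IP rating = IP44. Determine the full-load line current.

ω = 2π×969/60 = 101.5 rad/s; P_out = τω = 1330 × 101.5 = 134995 W
P_in = P_out / η = 134995 / 0.925 = 145941 W
I_L = P_in / (√3·V_L·cosφ) = 145941 / (1.732 × 415 × 0.837) = 243 A

243 A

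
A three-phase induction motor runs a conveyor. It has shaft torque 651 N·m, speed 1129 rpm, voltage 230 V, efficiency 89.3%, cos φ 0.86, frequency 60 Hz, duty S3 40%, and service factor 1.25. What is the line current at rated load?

252 A

ω = 2π×1129/60 = 118.2 rad/s; P_out = τω = 651 × 118.2 = 76948 W
P_in = P_out / η = 76948 / 0.893 = 86168 W
I_L = P_in / (√3·V_L·cosφ) = 86168 / (1.732 × 230 × 0.86) = 252 A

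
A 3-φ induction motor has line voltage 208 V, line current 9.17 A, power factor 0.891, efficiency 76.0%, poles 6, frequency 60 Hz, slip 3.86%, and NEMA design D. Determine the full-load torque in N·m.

18.5 N·m

P_in = √3·V·I·cosφ = 1.732 × 208 × 9.17 × 0.891 = 2943 W
P_out = η·P_in = 0.76 × 2943 = 2237 W
n_s = 120×60/6 = 1200 rpm; n = 1200×(1−0.0386) = 1154 rpm
ω = 2π×1154/60 = 120.8 rad/s
τ = P_out/ω = 2237/120.8 = 18.5 N·m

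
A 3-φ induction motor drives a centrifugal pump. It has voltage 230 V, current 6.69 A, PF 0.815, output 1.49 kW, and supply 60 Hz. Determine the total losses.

P_in = √3·V·I·cosφ = 1.732×230×6.69×0.815 = 2172 W
P_out = 1490 W
Losses = P_in − P_out = 2172 − 1490 = 682 W

682 W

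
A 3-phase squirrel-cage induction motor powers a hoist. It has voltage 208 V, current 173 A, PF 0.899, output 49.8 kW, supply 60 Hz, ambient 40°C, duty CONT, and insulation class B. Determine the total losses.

P_in = √3·V·I·cosφ = 1.732×208×173×0.899 = 56030 W
P_out = 49800 W
Losses = P_in − P_out = 56030 − 49800 = 6230 W

6230 W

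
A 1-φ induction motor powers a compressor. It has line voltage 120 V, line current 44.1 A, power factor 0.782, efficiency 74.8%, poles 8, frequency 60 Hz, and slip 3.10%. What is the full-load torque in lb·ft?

25 lb·ft

P_in = V·I·cosφ = 120 × 44.1 × 0.782 = 4138 W
P_out = η·P_in = 0.748 × 4138 = 3095 W
n_s = 120×60/8 = 900 rpm; n = 900×(1−0.031) = 872 rpm
ω = 2π×872/60 = 91.32 rad/s
τ = P_out/ω = 3095/91.32 = 33.89 N·m
In lb·ft: 33.89/1.356 = 25 lb·ft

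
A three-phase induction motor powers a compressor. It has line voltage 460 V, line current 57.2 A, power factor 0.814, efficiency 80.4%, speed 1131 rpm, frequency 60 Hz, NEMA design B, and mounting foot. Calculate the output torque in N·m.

P_in = √3·V·I·cosφ = 1.732 × 460 × 57.2 × 0.814 = 37096 W
P_out = η·P_in = 0.804 × 37096 = 29825 W
n = 1131 rpm
ω = 2π×1131/60 = 118.4 rad/s
τ = P_out/ω = 29825/118.4 = 252 N·m

252 N·m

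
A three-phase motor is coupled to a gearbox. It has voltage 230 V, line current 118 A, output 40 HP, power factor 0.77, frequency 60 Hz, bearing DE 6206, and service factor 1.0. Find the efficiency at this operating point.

P_out = 40 × 746 = 29840 W
P_in = √3·V_L·I_L·cosφ = 1.732 × 230 × 118 × 0.77 = 36195 W
η = P_out / P_in = 29840 / 36195 = 0.824 = 82.4%

82.4 %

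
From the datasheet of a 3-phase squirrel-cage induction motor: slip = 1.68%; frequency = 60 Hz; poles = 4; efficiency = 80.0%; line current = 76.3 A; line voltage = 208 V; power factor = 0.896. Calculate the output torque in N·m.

P_in = √3·V·I·cosφ = 1.732 × 208 × 76.3 × 0.896 = 24629 W
P_out = η·P_in = 0.8 × 24629 = 19703 W
n_s = 120×60/4 = 1800 rpm; n = 1800×(1−0.0168) = 1770 rpm
ω = 2π×1770/60 = 185.4 rad/s
τ = P_out/ω = 19703/185.4 = 106 N·m

106 N·m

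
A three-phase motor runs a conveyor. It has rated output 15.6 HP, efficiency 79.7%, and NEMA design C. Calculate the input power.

14.6 kW

P_out = 15.6 × 746 = 11638 W
P_in = P_out/η = 11638/0.797 = 14602 W = 14.6 kW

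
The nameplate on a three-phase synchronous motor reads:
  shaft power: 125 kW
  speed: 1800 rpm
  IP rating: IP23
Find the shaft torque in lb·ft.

ω = 2π × 1800/60 = 188.5 rad/s
τ = P/ω = 125000/188.5 = 663.1 N·m
In lb·ft: 663.1/1.356 = 489 lb·ft

489 lb·ft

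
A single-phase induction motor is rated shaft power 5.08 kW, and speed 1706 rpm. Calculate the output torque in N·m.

28.4 N·m

ω = 2π × 1706/60 = 178.7 rad/s
τ = P/ω = 5080/178.7 = 28.4 N·m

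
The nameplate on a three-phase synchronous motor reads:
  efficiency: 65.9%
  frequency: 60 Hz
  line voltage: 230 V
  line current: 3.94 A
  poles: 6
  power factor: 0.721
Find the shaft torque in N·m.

P_in = √3·V·I·cosφ = 1.732 × 230 × 3.94 × 0.721 = 1132 W
P_out = η·P_in = 0.659 × 1132 = 746 W
n = n_s = 120×60/6 = 1200 rpm (synchronous)
ω = 2π×1200/60 = 125.7 rad/s
τ = P_out/ω = 746/125.7 = 5.93 N·m

5.93 N·m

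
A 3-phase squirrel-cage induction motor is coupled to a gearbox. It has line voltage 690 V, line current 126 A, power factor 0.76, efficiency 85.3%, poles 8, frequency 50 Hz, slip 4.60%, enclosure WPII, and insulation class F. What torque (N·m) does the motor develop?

1300 N·m

P_in = √3·V·I·cosφ = 1.732 × 690 × 126 × 0.76 = 114441 W
P_out = η·P_in = 0.853 × 114441 = 97618 W
n_s = 120×50/8 = 750 rpm; n = 750×(1−0.046) = 716 rpm
ω = 2π×716/60 = 74.98 rad/s
τ = P_out/ω = 97618/74.98 = 1300 N·m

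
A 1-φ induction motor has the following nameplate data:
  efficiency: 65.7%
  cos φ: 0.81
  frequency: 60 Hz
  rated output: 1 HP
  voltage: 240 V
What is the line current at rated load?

5.84 A

P_out = 1 × 746 = 746 W
P_in = P_out / η = 746 / 0.657 = 1135 W
I = P_in / (V·cosφ) = 1135 / (240 × 0.81) = 5.84 A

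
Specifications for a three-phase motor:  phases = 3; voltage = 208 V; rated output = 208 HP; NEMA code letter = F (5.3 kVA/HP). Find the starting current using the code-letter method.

3060 A

S_LR = 5.3 × 208 = 1102.4 kVA
I_LR = S_LR/(√3·V_L) = 1102400/(1.732×208) = 3060 A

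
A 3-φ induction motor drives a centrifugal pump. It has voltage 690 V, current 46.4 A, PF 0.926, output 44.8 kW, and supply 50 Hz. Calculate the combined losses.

6.55 kW

P_in = √3·V·I·cosφ = 1.732×690×46.4×0.926 = 51348 W
P_out = 44800 W
Losses = P_in − P_out = 51348 − 44800 = 6548 W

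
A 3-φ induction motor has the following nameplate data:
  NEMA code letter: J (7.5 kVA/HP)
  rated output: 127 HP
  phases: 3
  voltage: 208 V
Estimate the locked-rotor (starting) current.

S_LR = 7.5 × 127 = 952.5 kVA
I_LR = S_LR/(√3·V_L) = 952500/(1.732×208) = 2640 A

2640 A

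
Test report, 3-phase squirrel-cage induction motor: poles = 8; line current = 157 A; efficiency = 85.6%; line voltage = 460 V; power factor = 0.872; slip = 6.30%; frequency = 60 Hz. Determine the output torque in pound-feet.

P_in = √3·V·I·cosφ = 1.732 × 460 × 157 × 0.872 = 109074 W
P_out = η·P_in = 0.856 × 109074 = 93367 W
n_s = 120×60/8 = 900 rpm; n = 900×(1−0.063) = 843 rpm
ω = 2π×843/60 = 88.28 rad/s
τ = P_out/ω = 93367/88.28 = 1058 N·m
In lb·ft: 1058/1.356 = 780 lb·ft

780 lb·ft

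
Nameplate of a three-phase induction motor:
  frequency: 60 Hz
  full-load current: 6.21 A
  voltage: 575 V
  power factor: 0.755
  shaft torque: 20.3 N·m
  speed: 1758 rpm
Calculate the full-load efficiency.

ω = 2π × 1758/60 = 184.1 rad/s; P_out = τω = 20.3 × 184.1 = 3737 W
P_in = √3·V_L·I_L·cosφ = 1.732 × 575 × 6.21 × 0.755 = 4669 W
η = P_out / P_in = 3737 / 4669 = 0.800 = 80.0%

80.0 %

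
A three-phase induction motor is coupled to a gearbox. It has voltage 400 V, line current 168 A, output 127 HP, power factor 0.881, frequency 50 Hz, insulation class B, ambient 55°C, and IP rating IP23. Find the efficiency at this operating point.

P_out = 127 × 746 = 94742 W
P_in = √3·V_L·I_L·cosφ = 1.732 × 400 × 168 × 0.881 = 102540 W
η = P_out / P_in = 94742 / 102540 = 0.924 = 92.4%

92.4 %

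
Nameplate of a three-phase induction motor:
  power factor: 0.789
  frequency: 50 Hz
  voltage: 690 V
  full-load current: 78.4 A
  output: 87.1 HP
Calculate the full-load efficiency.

P_out = 87.1 × 746 = 64977 W
P_in = √3·V_L·I_L·cosφ = 1.732 × 690 × 78.4 × 0.789 = 73925 W
η = P_out / P_in = 64977 / 73925 = 0.879 = 87.9%

87.9 %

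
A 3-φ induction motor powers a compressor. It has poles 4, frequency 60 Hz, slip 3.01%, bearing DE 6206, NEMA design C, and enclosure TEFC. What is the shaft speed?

n_s = 120f/p = 120×60/4 = 1800 rpm
n = n_s(1 − s) = 1800 × (1 − 0.0301) = 1746 rpm

1746 rpm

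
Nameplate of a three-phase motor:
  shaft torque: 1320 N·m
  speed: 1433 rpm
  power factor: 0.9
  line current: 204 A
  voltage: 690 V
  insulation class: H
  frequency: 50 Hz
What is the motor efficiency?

ω = 2π × 1433/60 = 150.1 rad/s; P_out = τω = 1320 × 150.1 = 198132 W
P_in = √3·V_L·I_L·cosφ = 1.732 × 690 × 204 × 0.9 = 219417 W
η = P_out / P_in = 198132 / 219417 = 0.903 = 90.3%

90.3 %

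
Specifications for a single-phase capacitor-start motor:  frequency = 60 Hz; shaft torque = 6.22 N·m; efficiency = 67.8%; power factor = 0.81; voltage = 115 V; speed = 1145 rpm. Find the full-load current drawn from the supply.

11.8 A

ω = 2π×1145/60 = 119.9 rad/s; P_out = τω = 6.22 × 119.9 = 746 W
P_in = P_out / η = 746 / 0.678 = 1100 W
I = P_in / (V·cosφ) = 1100 / (115 × 0.81) = 11.8 A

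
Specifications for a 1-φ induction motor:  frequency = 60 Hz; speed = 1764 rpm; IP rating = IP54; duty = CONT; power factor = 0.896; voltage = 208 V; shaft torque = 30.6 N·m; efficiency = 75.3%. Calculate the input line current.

40.3 A

ω = 2π×1764/60 = 184.7 rad/s; P_out = τω = 30.6 × 184.7 = 5652 W
P_in = P_out / η = 5652 / 0.753 = 7506 W
I = P_in / (V·cosφ) = 7506 / (208 × 0.896) = 40.3 A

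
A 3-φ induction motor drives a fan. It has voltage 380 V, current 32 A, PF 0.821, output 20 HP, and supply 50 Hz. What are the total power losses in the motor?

2370 W

P_in = √3·V·I·cosφ = 1.732×380×32×0.821 = 17291 W
P_out = 20×746 = 14920 W
Losses = P_in − P_out = 17291 − 14920 = 2371 W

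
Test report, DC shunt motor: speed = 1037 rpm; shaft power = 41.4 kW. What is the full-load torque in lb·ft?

281 lb·ft

ω = 2π × 1037/60 = 108.6 rad/s
τ = P/ω = 41400/108.6 = 381.2 N·m
In lb·ft: 381.2/1.356 = 281 lb·ft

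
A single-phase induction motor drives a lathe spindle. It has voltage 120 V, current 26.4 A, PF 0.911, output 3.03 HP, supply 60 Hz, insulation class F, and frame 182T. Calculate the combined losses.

626 W

P_in = V·I·cosφ = 120×26.4×0.911 = 2886 W
P_out = 3.03×746 = 2260 W
Losses = P_in − P_out = 2886 − 2260 = 626 W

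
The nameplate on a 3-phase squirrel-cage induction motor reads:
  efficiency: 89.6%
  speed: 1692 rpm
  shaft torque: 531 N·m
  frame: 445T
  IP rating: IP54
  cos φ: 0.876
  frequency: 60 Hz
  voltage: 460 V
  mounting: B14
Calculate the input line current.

150 A

ω = 2π×1692/60 = 177.2 rad/s; P_out = τω = 531 × 177.2 = 94093 W
P_in = P_out / η = 94093 / 0.896 = 105015 W
I_L = P_in / (√3·V_L·cosφ) = 105015 / (1.732 × 460 × 0.876) = 150 A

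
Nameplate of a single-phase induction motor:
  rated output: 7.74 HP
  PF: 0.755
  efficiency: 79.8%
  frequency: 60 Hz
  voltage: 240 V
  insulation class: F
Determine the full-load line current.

P_out = 7.74 × 746 = 5774 W
P_in = P_out / η = 5774 / 0.798 = 7236 W
I = P_in / (V·cosφ) = 7236 / (240 × 0.755) = 39.9 A

39.9 A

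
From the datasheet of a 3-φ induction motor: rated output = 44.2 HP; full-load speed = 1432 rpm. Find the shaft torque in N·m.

P_out = 44.2 × 746 = 32973 W
ω = 2π × 1432/60 = 150 rad/s
τ = P_out/ω = 32973/150 = 220 N·m

220 N·m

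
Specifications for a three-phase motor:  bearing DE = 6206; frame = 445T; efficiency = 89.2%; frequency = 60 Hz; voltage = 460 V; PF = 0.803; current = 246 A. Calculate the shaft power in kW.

P_in = √3·V·I·cosφ = 1.732 × 460 × 246 × 0.803 = 157382 W
P_out = η·P_in = 0.892 × 157382 = 140385 W

140 kW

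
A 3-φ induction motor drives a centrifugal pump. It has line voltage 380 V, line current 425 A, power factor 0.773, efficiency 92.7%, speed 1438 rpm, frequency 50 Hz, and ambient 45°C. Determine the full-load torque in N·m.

P_in = √3·V·I·cosφ = 1.732 × 380 × 425 × 0.773 = 216222 W
P_out = η·P_in = 0.927 × 216222 = 200438 W
n = 1438 rpm
ω = 2π×1438/60 = 150.6 rad/s
τ = P_out/ω = 200438/150.6 = 1330 N·m

1330 N·m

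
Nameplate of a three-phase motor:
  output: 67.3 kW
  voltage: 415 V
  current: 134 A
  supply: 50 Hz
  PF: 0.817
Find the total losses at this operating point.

11.4 kW

P_in = √3·V·I·cosφ = 1.732×415×134×0.817 = 78691 W
P_out = 67300 W
Losses = P_in − P_out = 78691 − 67300 = 11391 W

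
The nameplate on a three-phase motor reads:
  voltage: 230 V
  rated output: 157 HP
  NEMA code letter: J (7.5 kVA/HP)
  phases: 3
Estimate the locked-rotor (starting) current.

S_LR = 7.5 × 157 = 1177.5 kVA
I_LR = S_LR/(√3·V_L) = 1177500/(1.732×230) = 2960 A

2960 A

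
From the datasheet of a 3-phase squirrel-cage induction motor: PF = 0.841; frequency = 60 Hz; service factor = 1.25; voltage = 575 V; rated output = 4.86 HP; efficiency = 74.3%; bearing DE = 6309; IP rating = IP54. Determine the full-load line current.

5.83 A

P_out = 4.86 × 746 = 3626 W
P_in = P_out / η = 3626 / 0.743 = 4880 W
I_L = P_in / (√3·V_L·cosφ) = 4880 / (1.732 × 575 × 0.841) = 5.83 A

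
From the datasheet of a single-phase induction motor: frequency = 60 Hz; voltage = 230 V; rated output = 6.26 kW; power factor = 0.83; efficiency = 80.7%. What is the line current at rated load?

40.6 A

P_out = 6.26 kW = 6260 W
P_in = P_out / η = 6260 / 0.807 = 7757 W
I = P_in / (V·cosφ) = 7757 / (230 × 0.83) = 40.6 A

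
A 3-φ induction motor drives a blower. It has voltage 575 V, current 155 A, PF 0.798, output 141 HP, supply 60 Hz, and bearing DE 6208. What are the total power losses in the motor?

P_in = √3·V·I·cosφ = 1.732×575×155×0.798 = 123183 W
P_out = 141×746 = 105186 W
Losses = P_in − P_out = 123183 − 105186 = 17997 W

18 kW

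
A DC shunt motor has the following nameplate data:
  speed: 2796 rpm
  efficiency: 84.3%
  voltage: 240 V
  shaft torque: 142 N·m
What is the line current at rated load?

206 A

ω = 2π×2796/60 = 292.8 rad/s; P_out = τω = 142 × 292.8 = 41578 W
P_in = P_out / η = 41578 / 0.843 = 49321 W
I = P_in / V = 49321 / 240 = 206 A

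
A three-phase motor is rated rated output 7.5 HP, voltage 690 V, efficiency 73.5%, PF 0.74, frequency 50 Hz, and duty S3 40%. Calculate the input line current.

8.61 A

P_out = 7.5 × 746 = 5595 W
P_in = P_out / η = 5595 / 0.735 = 7612 W
I_L = P_in / (√3·V_L·cosφ) = 7612 / (1.732 × 690 × 0.74) = 8.61 A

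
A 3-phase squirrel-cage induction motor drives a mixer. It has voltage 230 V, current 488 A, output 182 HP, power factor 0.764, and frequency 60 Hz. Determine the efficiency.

P_out = 182 × 746 = 135772 W
P_in = √3·V_L·I_L·cosφ = 1.732 × 230 × 488 × 0.764 = 148521 W
η = P_out / P_in = 135772 / 148521 = 0.914 = 91.4%

91.4 %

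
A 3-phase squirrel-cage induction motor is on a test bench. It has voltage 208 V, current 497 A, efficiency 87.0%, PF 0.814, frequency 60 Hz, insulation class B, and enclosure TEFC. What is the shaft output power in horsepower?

P_in = √3·V·I·cosφ = 1.732 × 208 × 497 × 0.814 = 145744 W
P_out = η·P_in = 0.87 × 145744 = 126797 W
= 126797/746 = 170 HP

170 HP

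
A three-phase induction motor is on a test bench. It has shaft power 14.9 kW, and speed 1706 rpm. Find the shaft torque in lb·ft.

61.5 lb·ft

ω = 2π × 1706/60 = 178.7 rad/s
τ = P/ω = 14900/178.7 = 83.38 N·m
In lb·ft: 83.38/1.356 = 61.5 lb·ft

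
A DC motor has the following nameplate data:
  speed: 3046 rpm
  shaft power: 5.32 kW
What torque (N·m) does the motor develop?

16.7 N·m

ω = 2π × 3046/60 = 319 rad/s
τ = P/ω = 5320/319 = 16.7 N·m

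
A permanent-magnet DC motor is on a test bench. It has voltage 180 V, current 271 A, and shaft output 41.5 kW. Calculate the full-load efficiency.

P_out = 41.5 kW = 41500 W
P_in = V·I = 180 × 271 = 48780 W
η = P_out / P_in = 41500 / 48780 = 0.851 = 85.1%

85.1 %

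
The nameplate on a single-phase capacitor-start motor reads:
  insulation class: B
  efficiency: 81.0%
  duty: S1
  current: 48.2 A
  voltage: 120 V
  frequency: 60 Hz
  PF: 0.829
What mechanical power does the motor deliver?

P_in = V·I·cosφ = 120 × 48.2 × 0.829 = 4795 W
P_out = η·P_in = 0.81 × 4795 = 3884 W

3.88 kW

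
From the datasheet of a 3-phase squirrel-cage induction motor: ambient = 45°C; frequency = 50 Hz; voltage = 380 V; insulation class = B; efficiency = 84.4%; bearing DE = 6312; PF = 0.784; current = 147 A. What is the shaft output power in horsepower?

P_in = √3·V·I·cosφ = 1.732 × 380 × 147 × 0.784 = 75852 W
P_out = η·P_in = 0.844 × 75852 = 64019 W
= 64019/746 = 85.8 HP

85.8 HP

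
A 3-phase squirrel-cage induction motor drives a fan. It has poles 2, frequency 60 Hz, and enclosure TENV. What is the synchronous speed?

3600 rpm

n_s = 120f/p = 120×60/2 = 3600 rpm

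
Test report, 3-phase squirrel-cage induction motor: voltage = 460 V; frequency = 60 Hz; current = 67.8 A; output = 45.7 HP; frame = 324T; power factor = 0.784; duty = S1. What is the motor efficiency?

80.5 %

P_out = 45.7 × 746 = 34092 W
P_in = √3·V_L·I_L·cosφ = 1.732 × 460 × 67.8 × 0.784 = 42350 W
η = P_out / P_in = 34092 / 42350 = 0.805 = 80.5%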